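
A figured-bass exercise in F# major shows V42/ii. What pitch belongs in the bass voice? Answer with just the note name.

The applied chord V42/ii is rooted on D#: D#-F##-A#-C#.
The figure 42 means third inversion — the seventh is in the bass.

C#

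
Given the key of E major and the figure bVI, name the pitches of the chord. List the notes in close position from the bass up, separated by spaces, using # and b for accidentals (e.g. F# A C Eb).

C E G

Scale degree 6 in E major is C#; lowering it a half step gives C. bVI is a major triad on the lowered sixth degree, borrowed from the parallel minor.
So the chord is C-E-G.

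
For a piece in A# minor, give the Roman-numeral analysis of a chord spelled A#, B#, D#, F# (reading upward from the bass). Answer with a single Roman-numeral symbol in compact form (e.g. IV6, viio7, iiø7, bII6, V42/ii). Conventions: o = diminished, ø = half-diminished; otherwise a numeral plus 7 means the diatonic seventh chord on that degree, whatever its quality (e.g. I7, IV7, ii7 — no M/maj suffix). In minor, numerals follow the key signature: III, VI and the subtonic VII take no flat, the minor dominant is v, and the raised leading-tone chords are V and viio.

The pitches B#-D#-F#-A# form a half-diminished seventh chord rooted on B#.
B# is scale degree 2 in A# minor, and a half-diminished seventh chord on that degree is written iiø7.
With A# in the bass the chord is in third inversion, so the figured bass is 42.

iiø42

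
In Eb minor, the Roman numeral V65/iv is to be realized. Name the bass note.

G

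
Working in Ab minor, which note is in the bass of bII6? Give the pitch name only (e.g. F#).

Db

bII in Ab minor has root Bbb; the chord is Bbb-Db-Fb.
The figure 6 means first inversion — the third is in the bass.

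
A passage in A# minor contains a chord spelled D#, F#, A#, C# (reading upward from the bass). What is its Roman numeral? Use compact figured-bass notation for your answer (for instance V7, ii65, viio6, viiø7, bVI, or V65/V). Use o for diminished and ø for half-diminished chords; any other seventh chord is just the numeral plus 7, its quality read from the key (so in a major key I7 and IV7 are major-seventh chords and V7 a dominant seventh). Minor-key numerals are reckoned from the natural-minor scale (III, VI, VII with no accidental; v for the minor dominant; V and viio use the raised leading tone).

The pitches D#-F#-A#-C# form a minor seventh chord rooted on D#.
D# is scale degree 4 in A# minor, and a minor seventh chord on that degree is written iv7.

iv7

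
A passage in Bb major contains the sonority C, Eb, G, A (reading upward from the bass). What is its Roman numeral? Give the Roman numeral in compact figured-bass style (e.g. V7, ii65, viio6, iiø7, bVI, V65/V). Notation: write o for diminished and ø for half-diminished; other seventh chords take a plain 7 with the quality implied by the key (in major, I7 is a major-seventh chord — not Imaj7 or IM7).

viiø65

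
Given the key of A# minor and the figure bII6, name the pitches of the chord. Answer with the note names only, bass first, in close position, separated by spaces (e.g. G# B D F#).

Scale degree 2 in A# minor is B#; lowering it a half step gives B. bII6 is the Neapolitan sixth — a major triad on the lowered second degree, here in its customary first inversion.
So the chord is B-D#-F#, a major triad.
With the 6 figure the chord is in first inversion; from the bass D# upward in close position it reads D#-F#-B.

D# F# B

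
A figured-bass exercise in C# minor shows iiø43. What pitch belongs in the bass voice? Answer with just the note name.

iiø in C# minor has root D#; the chord is D#-F#-A-C#.
The figure 43 means second inversion — the fifth is in the bass.

A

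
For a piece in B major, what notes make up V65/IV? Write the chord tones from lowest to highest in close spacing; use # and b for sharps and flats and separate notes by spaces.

D# F# A B

The slash means an applied dominant: we want the dominant of IV. In B major, IV is E major, and its dominant is built on B.
Building a dominant seventh chord on B gives B-D#-F#-A.
The figured bass 65 indicates first inversion, placing the third (D#) in the bass: D#-F#-A-B.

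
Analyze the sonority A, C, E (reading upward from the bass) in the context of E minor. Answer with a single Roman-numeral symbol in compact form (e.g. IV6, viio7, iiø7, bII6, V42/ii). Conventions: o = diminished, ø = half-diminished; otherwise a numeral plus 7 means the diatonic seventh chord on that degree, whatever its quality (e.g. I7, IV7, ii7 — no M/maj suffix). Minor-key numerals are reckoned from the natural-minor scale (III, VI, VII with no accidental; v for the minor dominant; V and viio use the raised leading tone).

Stacked in thirds the chord is A-C-E: a minor triad on A.
In E minor, A is the subdominant; the diatonic minor triad there is iv.

iv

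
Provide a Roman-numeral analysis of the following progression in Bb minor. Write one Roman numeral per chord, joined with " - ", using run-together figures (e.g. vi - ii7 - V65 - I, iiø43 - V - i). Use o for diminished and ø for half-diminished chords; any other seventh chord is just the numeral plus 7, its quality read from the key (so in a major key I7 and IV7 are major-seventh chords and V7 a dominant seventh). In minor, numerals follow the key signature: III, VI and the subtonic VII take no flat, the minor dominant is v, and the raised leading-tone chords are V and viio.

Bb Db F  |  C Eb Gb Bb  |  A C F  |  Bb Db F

i - iiø7 - V6 - i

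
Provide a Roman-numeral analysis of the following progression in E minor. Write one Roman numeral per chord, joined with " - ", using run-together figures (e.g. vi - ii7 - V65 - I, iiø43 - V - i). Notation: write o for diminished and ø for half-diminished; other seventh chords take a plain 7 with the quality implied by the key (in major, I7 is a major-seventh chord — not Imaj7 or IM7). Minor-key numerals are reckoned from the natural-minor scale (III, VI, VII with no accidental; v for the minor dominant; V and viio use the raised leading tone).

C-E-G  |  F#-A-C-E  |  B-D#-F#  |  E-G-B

C-E-G: major triad on C = scale degree 6 → VI.
F#-A-C-E has root F#, degree 2 in E minor, so iiø7.
B-D#-F#: major triad on B = scale degree 5 → V.
E-G-B: minor triad on E = scale degree 1 → i.

VI - iiø7 - V - i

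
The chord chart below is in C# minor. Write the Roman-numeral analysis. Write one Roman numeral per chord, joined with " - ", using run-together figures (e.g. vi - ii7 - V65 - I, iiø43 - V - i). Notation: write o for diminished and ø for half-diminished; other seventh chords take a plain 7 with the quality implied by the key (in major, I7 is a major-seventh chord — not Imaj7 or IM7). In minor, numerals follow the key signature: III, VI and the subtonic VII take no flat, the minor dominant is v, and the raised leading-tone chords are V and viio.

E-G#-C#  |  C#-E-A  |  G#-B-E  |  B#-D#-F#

E-G#-C# has root C#, degree 1 in C# minor, so i6.
C#-E-A: root A is the submediant; major triad there is VI6.
G#-B-E has root E, degree 3 in C# minor, so III6.
B#-D#-F# has root B#, degree 7 in C# minor, so viio.

i6 - VI6 - III6 - viio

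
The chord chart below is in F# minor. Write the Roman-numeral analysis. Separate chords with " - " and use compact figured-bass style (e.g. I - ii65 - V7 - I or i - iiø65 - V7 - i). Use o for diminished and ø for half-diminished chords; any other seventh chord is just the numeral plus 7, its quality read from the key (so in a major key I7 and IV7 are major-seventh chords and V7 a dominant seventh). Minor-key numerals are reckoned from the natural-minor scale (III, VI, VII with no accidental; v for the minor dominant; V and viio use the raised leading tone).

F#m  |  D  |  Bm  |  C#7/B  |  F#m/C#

F#m has root F#, degree 1 in F# minor, so i.
D: major triad on D = scale degree 6 → VI.
Bm: minor triad on B = scale degree 4 → iv.
C#7/B: root C# is the dominant; dominant seventh chord there is V42.
F#m/C#: root F# is the tonic; minor triad there is i64.

i - VI - iv - V42 - i64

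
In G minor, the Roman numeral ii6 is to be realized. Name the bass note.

C

ii in G minor has root A; the chord is A-C-E.
The figure 6 means first inversion — the third is in the bass.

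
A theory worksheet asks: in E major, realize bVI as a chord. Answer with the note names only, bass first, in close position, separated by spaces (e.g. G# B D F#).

C E G

Scale degree 6 in E major is C#; lowering it a half step gives C. bVI is a major triad on the lowered sixth degree, borrowed from the parallel minor.
So the chord is C-E-G, a major triad.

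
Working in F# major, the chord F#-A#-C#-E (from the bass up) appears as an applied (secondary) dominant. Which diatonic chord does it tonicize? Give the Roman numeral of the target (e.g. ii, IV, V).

IV

The chord is a dominant seventh chord on F#.
A dominant resolves down a perfect fifth: F# → B. In F# major, B is scale degree 4, i.e. IV.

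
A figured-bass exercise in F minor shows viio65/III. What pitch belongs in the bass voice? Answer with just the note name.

Bb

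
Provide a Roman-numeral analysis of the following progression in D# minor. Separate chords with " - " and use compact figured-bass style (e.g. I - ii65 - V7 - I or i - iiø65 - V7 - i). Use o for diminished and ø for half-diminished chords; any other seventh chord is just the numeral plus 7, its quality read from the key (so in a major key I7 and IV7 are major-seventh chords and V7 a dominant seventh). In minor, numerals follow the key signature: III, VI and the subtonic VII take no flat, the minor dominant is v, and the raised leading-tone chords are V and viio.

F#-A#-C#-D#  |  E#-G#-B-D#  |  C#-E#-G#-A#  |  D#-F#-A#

i65 - iiø7 - v65 - i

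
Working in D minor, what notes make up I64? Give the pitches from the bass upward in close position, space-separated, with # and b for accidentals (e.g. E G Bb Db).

A D F#

Scale degree 1 in D minor is D; here the chord built on it is altered to a major triad. I64 is the major tonic (Picardy third), borrowed from the parallel major.
So the chord is D-F#-A.
The figured bass 64 indicates second inversion, placing the fifth (A) in the bass: A-D-F#.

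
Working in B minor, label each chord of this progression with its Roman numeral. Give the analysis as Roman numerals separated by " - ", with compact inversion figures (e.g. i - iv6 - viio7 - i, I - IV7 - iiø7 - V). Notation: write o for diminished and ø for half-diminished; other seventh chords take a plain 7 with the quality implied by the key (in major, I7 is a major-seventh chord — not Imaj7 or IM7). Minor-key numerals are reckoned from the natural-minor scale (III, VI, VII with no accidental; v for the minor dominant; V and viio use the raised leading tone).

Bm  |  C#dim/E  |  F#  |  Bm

Bm: root B is the tonic; minor triad there is i.
C#dim/E: root C# is the supertonic; diminished triad there is iio6.
F# has root F#, degree 5 in B minor, so V.
Bm: minor triad on B = scale degree 1 → i.

i - iio6 - V - i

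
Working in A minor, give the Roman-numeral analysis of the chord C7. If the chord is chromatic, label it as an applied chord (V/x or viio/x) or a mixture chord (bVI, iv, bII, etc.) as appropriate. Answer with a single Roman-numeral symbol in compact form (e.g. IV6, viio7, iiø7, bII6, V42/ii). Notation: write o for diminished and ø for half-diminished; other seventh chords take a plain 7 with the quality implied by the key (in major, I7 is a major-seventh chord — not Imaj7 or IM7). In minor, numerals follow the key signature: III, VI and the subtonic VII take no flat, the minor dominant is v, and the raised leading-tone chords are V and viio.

Stacked in thirds the chord is C-E-G-Bb: a dominant seventh chord on C.
C is not a diatonic chord root with this quality in A minor, but it lies a perfect fifth above F (VI), so the chord functions as an applied dominant of VI.

V7/VI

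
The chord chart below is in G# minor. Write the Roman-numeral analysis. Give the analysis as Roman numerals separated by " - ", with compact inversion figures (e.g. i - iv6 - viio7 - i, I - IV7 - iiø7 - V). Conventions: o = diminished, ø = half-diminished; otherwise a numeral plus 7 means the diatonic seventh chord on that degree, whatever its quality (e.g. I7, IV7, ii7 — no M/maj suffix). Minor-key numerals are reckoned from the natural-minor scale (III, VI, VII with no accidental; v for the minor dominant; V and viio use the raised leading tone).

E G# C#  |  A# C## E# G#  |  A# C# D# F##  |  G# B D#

iv6 - V7/V - V43 - i

E-G#-C#: root C# is the subdominant; minor triad there is iv6.
A#-C##-E#-G#: chromatic; A# is V of V, so V7/V.
A#-C#-D#-F## has root D#, degree 5 in G# minor, so V43.
G#-B-D# has root G#, degree 1 in G# minor, so i.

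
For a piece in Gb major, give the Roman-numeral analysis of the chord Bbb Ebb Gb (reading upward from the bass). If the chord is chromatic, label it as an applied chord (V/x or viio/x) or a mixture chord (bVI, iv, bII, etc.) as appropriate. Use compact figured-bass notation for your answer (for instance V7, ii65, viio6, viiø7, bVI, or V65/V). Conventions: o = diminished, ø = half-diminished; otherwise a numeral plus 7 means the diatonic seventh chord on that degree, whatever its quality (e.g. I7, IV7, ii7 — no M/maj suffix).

bVI64

The pitches Ebb-Gb-Bbb form a major triad rooted on Ebb.
Ebb is the lowered sixth degree of Gb major (diatonic 6 would be Eb). This is a major triad on the lowered sixth degree, borrowed from the parallel minor.
With Bbb in the bass the chord is in second inversion, so the figured bass is 64.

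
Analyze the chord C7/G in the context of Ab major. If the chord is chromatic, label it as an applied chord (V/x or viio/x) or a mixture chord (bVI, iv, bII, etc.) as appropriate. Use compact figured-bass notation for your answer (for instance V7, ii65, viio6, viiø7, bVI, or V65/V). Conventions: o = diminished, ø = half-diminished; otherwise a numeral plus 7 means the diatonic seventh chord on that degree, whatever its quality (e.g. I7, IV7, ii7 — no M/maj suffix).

V43/vi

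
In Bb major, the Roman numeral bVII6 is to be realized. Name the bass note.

C

bVII in Bb major has root Ab; the chord is Ab-C-Eb.
The figure 6 means first inversion — the third is in the bass.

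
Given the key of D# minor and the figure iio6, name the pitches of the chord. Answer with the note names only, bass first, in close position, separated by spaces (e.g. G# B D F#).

G# B E#

The numeral's case and figure indicate a diminished triad. In D# minor its root, scale degree 2, is E#.
That chord is spelled E#-G#-B.
With the 6 figure the chord is in first inversion; from the bass G# upward in close position it reads G#-B-E#.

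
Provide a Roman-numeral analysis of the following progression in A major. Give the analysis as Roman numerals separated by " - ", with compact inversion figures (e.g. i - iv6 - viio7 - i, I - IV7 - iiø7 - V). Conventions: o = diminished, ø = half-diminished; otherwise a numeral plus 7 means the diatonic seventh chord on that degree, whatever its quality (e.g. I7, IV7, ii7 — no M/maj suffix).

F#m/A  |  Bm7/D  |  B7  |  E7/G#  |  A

vi6 - ii65 - V7/V - V65 - I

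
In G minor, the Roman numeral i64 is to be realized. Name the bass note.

D

i in G minor has root G; the chord is G-Bb-D.
The figure 64 means second inversion — the fifth is in the bass.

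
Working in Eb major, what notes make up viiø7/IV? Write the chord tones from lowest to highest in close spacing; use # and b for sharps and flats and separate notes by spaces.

G Bb Db F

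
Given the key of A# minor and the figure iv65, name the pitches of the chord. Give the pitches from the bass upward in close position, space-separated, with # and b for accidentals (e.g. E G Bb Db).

F# A# C# D#

In A# minor, the subdominant is D#, and the diatonic chord built there is a minor seventh chord.
Stacking thirds from D# gives D#-F#-A#-C#.
The figured bass 65 indicates first inversion, placing the third (F#) in the bass: F#-A#-C#-D#.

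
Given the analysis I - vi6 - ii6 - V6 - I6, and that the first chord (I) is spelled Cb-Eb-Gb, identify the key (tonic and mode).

Cb major

The chord Cb is a major triad rooted on Cb; its label is I.
If Cb is scale degree 1 and the mode makes that degree carry a major triad, the tonic is Cb and the mode is major.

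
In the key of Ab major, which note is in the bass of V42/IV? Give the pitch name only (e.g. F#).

Gb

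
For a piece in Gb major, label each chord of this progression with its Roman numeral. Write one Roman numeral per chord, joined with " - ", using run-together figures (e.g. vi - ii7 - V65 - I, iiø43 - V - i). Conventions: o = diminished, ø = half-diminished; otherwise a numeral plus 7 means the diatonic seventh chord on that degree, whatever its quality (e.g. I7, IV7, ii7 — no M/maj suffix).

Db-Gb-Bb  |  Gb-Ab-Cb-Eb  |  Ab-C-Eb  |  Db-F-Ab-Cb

I64 - ii42 - V/V - V7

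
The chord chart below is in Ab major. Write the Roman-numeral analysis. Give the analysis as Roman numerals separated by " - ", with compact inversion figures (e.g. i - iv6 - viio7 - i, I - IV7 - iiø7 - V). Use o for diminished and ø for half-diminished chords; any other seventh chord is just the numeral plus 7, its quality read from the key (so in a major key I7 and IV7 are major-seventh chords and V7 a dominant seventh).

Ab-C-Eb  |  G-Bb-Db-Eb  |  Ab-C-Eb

I - V65 - I

Ab-C-Eb has root Ab, degree 1 in Ab major, so I.
G-Bb-Db-Eb has root Eb, degree 5 in Ab major, so V65.
Ab-C-Eb: major triad on Ab = scale degree 1 → I.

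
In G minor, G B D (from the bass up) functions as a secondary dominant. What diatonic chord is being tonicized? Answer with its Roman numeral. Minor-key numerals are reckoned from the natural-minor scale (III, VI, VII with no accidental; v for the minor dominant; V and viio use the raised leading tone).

iv

The chord is a major triad on G.
A dominant resolves down a perfect fifth: G → C. In G minor, C is scale degree 4, i.e. iv.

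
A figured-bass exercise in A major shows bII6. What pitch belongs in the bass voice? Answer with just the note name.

D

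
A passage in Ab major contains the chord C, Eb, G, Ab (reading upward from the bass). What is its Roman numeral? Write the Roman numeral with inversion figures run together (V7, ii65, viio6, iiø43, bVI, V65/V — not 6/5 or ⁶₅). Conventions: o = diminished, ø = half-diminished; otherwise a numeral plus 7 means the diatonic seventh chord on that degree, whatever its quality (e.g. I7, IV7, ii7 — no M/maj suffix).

I65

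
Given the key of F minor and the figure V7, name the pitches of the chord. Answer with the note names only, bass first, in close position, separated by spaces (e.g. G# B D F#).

In F minor, the fifth degree is C. The dominant is major (leading tone raised), so V is a dominant seventh chord.
Stacking thirds from C gives C-E-G-Bb.

C E G Bb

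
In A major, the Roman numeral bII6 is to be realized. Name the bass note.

D

bII in A major has root Bb; the chord is Bb-D-F.
The figure 6 means first inversion — the third is in the bass.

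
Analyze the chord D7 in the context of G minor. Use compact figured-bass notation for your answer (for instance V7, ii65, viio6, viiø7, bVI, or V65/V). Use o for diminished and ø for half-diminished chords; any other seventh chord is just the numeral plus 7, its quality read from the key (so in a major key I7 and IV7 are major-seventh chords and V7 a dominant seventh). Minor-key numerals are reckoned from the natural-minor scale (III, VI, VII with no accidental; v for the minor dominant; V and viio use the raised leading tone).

The pitches D-F#-A-C form a dominant seventh chord rooted on D.
In G minor, D is the dominant; the diatonic dominant seventh chord there is V7.

V7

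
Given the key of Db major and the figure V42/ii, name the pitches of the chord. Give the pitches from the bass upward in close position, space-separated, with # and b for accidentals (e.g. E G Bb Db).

Ab Bb D F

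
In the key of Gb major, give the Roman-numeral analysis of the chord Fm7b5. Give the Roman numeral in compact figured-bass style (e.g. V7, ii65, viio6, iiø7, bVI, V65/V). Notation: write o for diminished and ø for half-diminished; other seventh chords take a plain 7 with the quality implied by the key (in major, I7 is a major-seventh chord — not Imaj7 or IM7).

viiø7

Stacked in thirds the chord is F-Ab-Cb-Eb: a half-diminished seventh chord on F.
F is scale degree 7 in Gb major, and a half-diminished seventh chord on that degree is written viiø7.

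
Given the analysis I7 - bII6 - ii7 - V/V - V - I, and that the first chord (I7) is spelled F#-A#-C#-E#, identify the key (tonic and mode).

F# major

The chord F#maj7 is a major seventh chord rooted on F#; its label is I7.
If F# is scale degree 1 and the mode makes that degree carry a major seventh chord, the tonic is F# and the mode is major.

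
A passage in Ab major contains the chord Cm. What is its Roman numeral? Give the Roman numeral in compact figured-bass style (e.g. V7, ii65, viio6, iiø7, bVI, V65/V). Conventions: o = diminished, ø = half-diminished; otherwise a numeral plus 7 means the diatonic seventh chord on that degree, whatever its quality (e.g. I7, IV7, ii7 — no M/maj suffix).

The pitches C-Eb-G form a minor triad rooted on C.
C is scale degree 3 in Ab major, and a minor triad on that degree is written iii.

iii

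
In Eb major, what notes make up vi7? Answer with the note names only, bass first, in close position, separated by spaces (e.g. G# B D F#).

C Eb G Bb

In Eb major, scale degree 6 is C, and the diatonic chord built there is a minor seventh chord.
That chord is spelled C-Eb-G-Bb.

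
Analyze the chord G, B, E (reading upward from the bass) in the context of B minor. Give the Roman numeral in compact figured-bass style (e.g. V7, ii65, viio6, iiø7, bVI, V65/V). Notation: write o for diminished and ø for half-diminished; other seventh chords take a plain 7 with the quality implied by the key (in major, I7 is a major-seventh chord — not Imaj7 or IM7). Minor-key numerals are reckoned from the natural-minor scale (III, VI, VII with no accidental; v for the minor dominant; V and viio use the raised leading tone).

iv6

Stacked in thirds the chord is E-G-B: a minor triad on E.
In B minor, E is the subdominant; the diatonic minor triad there is iv.
With G in the bass the chord is in first inversion, so the figured bass is 6.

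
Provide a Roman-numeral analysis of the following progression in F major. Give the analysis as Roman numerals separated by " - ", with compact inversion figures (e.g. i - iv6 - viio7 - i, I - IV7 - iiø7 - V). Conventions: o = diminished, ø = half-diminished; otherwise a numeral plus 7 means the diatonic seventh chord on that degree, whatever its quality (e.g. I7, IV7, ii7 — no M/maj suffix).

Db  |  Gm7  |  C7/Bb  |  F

bVI - ii7 - V42 - I

Db: major triad on Db — chromatic; bVI (borrowed from the parallel minor).
Gm7: minor seventh chord on G = scale degree 2 → ii7.
C7/Bb has root C, degree 5 in F major, so V42.
F has root F, degree 1 in F major, so I.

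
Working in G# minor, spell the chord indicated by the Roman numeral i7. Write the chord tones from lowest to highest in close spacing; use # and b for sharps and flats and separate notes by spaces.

G# B D# F#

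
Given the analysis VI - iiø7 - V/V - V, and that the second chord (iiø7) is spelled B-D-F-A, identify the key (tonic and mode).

A minor

iiø7 is given as B-D-F-A — a half-diminished seventh chord with root B.
iiø7 on B implies B is the supertonic; that puts the tonic at A, and the lowercase numeral fits minor mode.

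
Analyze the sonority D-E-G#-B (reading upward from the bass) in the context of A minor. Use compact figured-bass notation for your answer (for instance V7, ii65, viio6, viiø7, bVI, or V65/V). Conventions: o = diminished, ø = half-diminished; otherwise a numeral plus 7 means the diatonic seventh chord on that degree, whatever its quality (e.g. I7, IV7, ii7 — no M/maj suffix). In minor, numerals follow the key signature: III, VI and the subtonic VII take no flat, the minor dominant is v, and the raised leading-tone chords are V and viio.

V42

The pitches E-G#-B-D form a dominant seventh chord rooted on E.
E is scale degree 5 in A minor, and a dominant seventh chord on that degree is written V7.
With D in the bass the chord is in third inversion, so the figured bass is 42.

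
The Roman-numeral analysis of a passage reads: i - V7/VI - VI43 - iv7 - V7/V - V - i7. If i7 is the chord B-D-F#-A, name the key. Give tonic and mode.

The chord Bm7 is a minor seventh chord rooted on B; its label is i7.
If B is scale degree 1 and the mode makes that degree carry a minor seventh chord, the tonic is B and the mode is minor.

B minor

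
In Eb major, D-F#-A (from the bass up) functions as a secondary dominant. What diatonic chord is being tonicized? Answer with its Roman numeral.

iii

The chord is a major triad on D.
A dominant resolves down a perfect fifth: D → G. In Eb major, G is scale degree 3, i.e. iii.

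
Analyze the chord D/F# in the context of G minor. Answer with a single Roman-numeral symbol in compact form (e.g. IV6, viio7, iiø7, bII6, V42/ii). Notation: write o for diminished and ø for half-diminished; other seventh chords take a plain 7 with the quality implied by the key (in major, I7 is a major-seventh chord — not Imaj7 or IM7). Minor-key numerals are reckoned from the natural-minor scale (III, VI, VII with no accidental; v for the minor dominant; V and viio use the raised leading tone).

V6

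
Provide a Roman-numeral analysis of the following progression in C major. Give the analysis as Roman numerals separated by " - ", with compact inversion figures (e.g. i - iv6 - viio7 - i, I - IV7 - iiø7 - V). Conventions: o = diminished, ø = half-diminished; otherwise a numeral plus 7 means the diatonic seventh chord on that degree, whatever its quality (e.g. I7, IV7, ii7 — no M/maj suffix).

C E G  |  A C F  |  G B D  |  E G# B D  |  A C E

I - IV6 - V - V7/vi - vi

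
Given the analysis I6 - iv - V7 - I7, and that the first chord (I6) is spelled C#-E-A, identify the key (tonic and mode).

The chord A/C# is a major triad rooted on A; its label is I6.
If A is scale degree 1 and the mode makes that degree carry a major triad, the tonic is A and the mode is major.

A major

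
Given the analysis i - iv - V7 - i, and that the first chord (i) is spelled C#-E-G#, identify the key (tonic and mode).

C# minor

The chord C#m is a minor triad rooted on C#; its label is i.
If C# is scale degree 1 and the mode makes that degree carry a minor triad, the tonic is C# and the mode is minor.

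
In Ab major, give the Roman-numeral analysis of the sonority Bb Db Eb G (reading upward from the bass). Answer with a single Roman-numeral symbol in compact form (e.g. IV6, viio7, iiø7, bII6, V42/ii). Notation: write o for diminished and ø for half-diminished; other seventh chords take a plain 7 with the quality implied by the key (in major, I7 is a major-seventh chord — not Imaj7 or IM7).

The pitches Eb-G-Bb-Db form a dominant seventh chord rooted on Eb.
In Ab major, Eb is the dominant; the diatonic dominant seventh chord there is V7.
With Bb in the bass the chord is in second inversion, so the figured bass is 43.

V43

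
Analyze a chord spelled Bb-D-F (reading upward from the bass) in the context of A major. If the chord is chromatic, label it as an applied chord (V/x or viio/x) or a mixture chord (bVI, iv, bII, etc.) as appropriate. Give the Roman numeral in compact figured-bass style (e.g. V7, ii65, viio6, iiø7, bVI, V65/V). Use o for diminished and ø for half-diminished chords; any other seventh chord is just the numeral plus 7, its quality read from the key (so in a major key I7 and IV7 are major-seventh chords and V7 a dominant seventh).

Stacked in thirds the chord is Bb-D-F: a major triad on Bb.
Bb is the lowered second degree of A major (diatonic 2 would be B). This is the Neapolitan chord — a major triad on the lowered second degree.

bII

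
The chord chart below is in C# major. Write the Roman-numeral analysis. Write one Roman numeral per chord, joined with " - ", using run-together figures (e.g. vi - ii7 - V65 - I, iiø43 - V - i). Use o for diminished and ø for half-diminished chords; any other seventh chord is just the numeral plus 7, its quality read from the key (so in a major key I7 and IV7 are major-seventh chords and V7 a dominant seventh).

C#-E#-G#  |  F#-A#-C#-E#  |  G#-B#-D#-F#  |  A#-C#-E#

I - IV7 - V7 - vi

C#-E#-G#: major triad on C# = scale degree 1 → I.
F#-A#-C#-E# has root F#, degree 4 in C# major, so IV7.
G#-B#-D#-F#: root G# is the dominant; dominant seventh chord there is V7.
A#-C#-E#: minor triad on A# = scale degree 6 → vi.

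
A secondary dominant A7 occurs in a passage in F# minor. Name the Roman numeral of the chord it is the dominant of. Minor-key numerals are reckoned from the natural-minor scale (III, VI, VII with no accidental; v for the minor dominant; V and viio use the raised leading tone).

VI

The chord is a dominant seventh chord on A.
A dominant resolves down a perfect fifth: A → D. In F# minor, D is scale degree 6, i.e. VI.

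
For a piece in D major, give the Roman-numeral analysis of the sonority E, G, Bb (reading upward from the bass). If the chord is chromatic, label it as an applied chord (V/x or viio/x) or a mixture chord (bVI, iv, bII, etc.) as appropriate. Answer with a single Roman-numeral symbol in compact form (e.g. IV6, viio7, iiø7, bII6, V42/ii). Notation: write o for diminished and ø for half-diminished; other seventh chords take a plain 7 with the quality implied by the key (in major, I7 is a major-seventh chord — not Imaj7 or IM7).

Stacked in thirds the chord is E-G-Bb: a diminished triad on E.
E is the second degree of D major. This is the diminished supertonic triad, borrowed from the parallel minor.

iio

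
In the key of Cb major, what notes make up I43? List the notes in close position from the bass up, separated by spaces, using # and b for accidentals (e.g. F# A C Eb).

The numeral's case and figure indicate a major seventh chord. In Cb major its root, the first degree, is Cb.
That chord is spelled Cb-Eb-Gb-Bb.
With the 43 figure the chord is in second inversion; from the bass Gb upward in close position it reads Gb-Bb-Cb-Eb.

Gb Bb Cb Eb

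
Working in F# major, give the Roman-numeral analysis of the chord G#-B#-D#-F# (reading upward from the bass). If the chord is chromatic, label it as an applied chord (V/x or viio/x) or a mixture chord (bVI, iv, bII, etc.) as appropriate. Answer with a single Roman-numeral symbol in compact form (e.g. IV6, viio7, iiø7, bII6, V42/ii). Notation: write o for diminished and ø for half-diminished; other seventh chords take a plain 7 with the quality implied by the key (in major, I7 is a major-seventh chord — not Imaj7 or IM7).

V7/V

Stacked in thirds the chord is G#-B#-D#-F#: a dominant seventh chord on G#.
G# is not a diatonic chord root with this quality in F# major, but it lies a perfect fifth above C# (V), so the chord functions as an applied dominant of V.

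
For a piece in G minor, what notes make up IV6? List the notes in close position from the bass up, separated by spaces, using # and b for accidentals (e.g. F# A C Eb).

IV6 is the major subdominant, borrowed from the parallel major. In G minor that root is C.
So the chord is C-E-G.
With the 6 figure the chord is in first inversion; from the bass E upward in close position it reads E-G-C.

E G C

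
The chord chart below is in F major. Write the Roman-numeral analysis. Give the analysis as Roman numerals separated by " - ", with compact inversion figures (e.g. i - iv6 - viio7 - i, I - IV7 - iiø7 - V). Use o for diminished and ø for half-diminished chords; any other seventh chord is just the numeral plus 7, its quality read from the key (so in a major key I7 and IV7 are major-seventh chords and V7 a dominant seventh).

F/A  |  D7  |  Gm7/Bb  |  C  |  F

I6 - V7/ii - ii65 - V - I

F/A: root F is the tonic; major triad there is I6.
D7: chromatic; D is V of ii, so V7/ii.
Gm7/Bb has root G, degree 2 in F major, so ii65.
C: major triad on C = scale degree 5 → V.
F has root F, degree 1 in F major, so I.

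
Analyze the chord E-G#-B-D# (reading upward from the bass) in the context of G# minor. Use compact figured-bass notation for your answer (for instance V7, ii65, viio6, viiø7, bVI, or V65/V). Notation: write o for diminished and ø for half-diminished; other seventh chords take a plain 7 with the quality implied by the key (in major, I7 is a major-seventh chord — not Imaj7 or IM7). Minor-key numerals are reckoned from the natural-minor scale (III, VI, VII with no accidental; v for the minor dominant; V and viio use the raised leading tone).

The pitches E-G#-B-D# form a major seventh chord rooted on E.
E is scale degree 6 in G# minor, and a major seventh chord on that degree is written VI7.

VI7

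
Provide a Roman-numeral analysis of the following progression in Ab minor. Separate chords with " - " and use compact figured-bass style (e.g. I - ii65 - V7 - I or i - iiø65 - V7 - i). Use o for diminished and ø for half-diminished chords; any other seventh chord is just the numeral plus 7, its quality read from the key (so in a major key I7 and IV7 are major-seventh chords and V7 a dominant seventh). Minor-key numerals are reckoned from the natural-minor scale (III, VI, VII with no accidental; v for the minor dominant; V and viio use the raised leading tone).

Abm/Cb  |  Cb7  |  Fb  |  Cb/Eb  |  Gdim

i6 - V7/VI - VI - III6 - viio

Abm/Cb has root Ab, degree 1 in Ab minor, so i6.
Cb7: a dominant seventh chord on Cb, the applied dominant of VI → V7/VI.
Fb: major triad on Fb = scale degree 6 → VI.
Cb/Eb has root Cb, degree 3 in Ab minor, so III6.
Gdim: diminished triad on G = scale degree 7 → viio.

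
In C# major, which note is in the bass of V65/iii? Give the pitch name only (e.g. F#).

The applied chord V65/iii is rooted on B#: B#-D##-F##-A#.
The figure 65 means first inversion — the third is in the bass.

D##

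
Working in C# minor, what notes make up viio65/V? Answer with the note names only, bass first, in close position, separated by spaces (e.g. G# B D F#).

viio65/V is a secondary leading-tone chord. The target V is G# in C# minor; the applied chord is rooted a semitone below, on F##.
Building a fully diminished seventh chord on F## gives F##-A#-C#-E.
The figured bass 65 indicates first inversion, placing the third (A#) in the bass: A#-C#-E-F##.

A# C# E F##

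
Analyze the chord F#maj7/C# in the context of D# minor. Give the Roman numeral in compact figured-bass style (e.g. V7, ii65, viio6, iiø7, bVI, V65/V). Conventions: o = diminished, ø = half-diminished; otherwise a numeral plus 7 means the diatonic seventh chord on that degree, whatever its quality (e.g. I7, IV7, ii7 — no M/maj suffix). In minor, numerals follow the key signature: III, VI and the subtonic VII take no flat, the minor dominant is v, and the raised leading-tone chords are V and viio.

The pitches F#-A#-C#-E# form a major seventh chord rooted on F#.
F# is scale degree 3 in D# minor, and a major seventh chord on that degree is written III7.
With C# in the bass the chord is in second inversion, so the figured bass is 43.

III43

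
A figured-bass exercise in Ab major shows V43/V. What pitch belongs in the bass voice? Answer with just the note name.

F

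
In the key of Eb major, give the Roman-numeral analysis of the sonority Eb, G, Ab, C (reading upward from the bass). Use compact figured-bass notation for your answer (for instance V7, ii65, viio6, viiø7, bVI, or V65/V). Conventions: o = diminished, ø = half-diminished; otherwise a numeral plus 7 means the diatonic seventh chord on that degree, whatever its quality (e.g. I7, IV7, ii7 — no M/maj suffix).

IV43

The pitches Ab-C-Eb-G form a major seventh chord rooted on Ab.
In Eb major, Ab is the subdominant; the diatonic major seventh chord there is IV7.
With Eb in the bass the chord is in second inversion, so the figured bass is 43.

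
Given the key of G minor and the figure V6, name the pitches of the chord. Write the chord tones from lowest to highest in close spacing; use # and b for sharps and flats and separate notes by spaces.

F# A D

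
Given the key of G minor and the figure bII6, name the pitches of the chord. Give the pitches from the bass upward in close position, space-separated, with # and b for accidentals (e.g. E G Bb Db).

C Eb Ab

bII6 is the Neapolitan sixth — a major triad on the lowered second degree, here in its customary first inversion. In G minor that root is Ab.
So the chord is Ab-C-Eb, a major triad.
The figured bass 6 indicates first inversion, placing the third (C) in the bass: C-Eb-Ab.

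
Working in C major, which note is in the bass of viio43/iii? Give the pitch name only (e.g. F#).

The applied chord viio43/iii is rooted on D#: D#-F#-A-C.
The figure 43 means second inversion — the fifth is in the bass.

A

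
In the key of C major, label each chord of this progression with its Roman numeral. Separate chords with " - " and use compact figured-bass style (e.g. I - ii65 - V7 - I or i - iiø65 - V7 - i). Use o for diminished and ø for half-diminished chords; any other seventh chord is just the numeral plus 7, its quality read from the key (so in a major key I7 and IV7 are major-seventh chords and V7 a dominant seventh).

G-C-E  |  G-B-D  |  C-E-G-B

G-C-E: major triad on C = scale degree 1 → I64.
G-B-D: root G is the dominant; major triad there is V.
C-E-G-B: root C is the tonic; major seventh chord there is I7.

I64 - V - I7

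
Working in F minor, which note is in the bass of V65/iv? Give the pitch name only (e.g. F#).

A

The applied chord V65/iv is rooted on F: F-A-C-Eb.
The figure 65 means first inversion — the third is in the bass.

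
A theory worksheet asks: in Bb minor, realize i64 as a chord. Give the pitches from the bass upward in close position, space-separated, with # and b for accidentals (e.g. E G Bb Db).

The numeral's case and figure indicate a minor triad. In Bb minor its root, the tonic, is Bb.
Stacking thirds from Bb gives Bb-Db-F.
With the 64 figure the chord is in second inversion; from the bass F upward in close position it reads F-Bb-Db.

F Bb Db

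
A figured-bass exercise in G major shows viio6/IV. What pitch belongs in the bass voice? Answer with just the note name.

D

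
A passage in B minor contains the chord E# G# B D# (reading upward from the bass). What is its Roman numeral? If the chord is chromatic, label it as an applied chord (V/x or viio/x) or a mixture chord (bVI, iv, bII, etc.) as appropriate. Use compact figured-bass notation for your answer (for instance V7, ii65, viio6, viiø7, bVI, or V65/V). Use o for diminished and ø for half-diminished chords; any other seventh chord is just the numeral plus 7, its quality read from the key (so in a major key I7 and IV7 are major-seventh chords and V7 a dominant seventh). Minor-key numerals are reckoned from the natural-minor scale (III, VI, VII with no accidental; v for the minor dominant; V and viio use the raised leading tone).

viiø7/V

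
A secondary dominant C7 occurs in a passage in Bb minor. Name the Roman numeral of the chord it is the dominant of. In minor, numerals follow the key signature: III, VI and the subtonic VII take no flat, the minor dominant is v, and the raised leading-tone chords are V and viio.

The chord is a dominant seventh chord on C.
A dominant resolves down a perfect fifth: C → F. In Bb minor, F is scale degree 5, i.e. V.

V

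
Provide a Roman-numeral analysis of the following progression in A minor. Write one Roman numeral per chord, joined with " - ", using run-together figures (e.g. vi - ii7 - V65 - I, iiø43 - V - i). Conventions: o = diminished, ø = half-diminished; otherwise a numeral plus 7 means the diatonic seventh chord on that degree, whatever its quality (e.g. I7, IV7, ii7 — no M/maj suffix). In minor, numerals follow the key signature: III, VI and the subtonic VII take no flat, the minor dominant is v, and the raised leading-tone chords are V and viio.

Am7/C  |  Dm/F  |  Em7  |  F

i65 - iv6 - v7 - VI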